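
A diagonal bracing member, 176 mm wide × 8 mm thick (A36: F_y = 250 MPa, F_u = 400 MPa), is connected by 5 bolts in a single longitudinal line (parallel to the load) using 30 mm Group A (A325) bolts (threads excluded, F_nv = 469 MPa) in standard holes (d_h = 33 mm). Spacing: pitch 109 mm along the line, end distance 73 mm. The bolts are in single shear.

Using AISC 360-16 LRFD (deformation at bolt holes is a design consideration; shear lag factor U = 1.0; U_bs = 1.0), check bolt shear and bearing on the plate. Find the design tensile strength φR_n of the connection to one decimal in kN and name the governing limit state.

853.9 kN (bearing governs)

Bolt shear: A_b = π(30)²/4 = 706.86 mm². φR_n = 0.75 × 469 × 706.86 × 5 × 1 = 1243.2 kN.
Bearing (8 mm plate, F_u = 400 MPa): end bolts L_c = 73 − 33/2 = 56.5, R_n = min(1.2×56.5×8×400, 2.4×30×8×400) = 216.96 kN/bolt; interior L_c = 109 − 33 = 76, R_n = 230.4 kN/bolt. φR_n = 0.75 × (1×216.96 + 4×230.4) = 853.9 kN.
Governing: min(1243.2, 853.9) = 853.9 kN → bearing.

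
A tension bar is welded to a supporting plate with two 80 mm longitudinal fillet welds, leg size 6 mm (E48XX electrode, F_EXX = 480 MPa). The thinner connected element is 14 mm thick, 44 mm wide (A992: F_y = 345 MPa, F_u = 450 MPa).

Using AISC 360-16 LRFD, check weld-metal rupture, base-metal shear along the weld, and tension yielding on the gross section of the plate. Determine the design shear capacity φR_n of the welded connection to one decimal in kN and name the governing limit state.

146.6 kN (weld metal governs)

Weld metal: throat = 0.707×6 = 4.242 mm, L = 2×80 = 160 mm. φR_n = 0.75 × 0.6 × 480 × 4.242 × 160 = 146.6 kN.
Base metal shear (14 mm plate): yield φR_n = 1.0×0.6×345×14×160 = 463.7 kN; rupture φR_n = 0.75×0.6×450×14×160 = 453.6 kN; take 453.6 kN (rupture).
Tension yield (gross): A_g = 44×14 = 616 mm². φR_n = 0.90 × 345 × 616 = 191.3 kN.
Governing: min(146.6, 453.6, 191.3) = 146.6 kN → weld metal.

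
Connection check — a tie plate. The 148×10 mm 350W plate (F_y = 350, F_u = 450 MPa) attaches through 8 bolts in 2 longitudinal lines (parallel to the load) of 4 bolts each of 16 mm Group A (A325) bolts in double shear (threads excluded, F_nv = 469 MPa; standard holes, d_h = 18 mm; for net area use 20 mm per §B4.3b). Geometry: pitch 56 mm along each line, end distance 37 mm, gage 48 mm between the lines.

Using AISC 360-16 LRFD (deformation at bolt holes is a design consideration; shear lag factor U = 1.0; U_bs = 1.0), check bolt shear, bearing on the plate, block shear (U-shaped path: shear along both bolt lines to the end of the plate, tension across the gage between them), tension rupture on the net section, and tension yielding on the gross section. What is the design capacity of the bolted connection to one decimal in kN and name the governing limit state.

364.5 kN (net-section rupture governs)

Bolt shear: A_b = π(16)²/4 = 201.06 mm². φR_n = 0.75 × 469 × 201.06 × 8 × 2 = 1131.6 kN.
Bearing (10 mm plate, F_u = 450 MPa): end bolts L_c = 37 − 18/2 = 28, R_n = min(1.2×28×10×450, 2.4×16×10×450) = 151.2 kN/bolt; interior L_c = 56 − 18 = 38, R_n = 172.8 kN/bolt. φR_n = 0.75 × (2×151.2 + 6×172.8) = 1004.4 kN.
Block shear: shear path 2×[37+3×56] = 2×205 mm, A_gv = 4100, A_nv = 2×(205 − 3.5×20)×10 = 2700 mm²; tension across gage: (48 − 1×20)×10 = 280 mm². R_n = min(0.6×450×2700, 0.6×350×4100) + 1.0×450×280 = min(729, 861) + 126 = 855 kN. φR_n = 0.75 × 855 = 641.3 kN.
Tension rupture (net): A_n = (148 − 2×20)×10 = 1080 mm² (U = 1.0, A_e = A_n). φR_n = 0.75 × 450 × 1080 = 364.5 kN.
Tension yield (gross): A_g = 148×10 = 1480 mm². φR_n = 0.90 × 350 × 1480 = 466.2 kN.
Governing: min(1131.6, 1004.4, 641.3, 364.5, 466.2) = 364.5 kN → net-section rupture.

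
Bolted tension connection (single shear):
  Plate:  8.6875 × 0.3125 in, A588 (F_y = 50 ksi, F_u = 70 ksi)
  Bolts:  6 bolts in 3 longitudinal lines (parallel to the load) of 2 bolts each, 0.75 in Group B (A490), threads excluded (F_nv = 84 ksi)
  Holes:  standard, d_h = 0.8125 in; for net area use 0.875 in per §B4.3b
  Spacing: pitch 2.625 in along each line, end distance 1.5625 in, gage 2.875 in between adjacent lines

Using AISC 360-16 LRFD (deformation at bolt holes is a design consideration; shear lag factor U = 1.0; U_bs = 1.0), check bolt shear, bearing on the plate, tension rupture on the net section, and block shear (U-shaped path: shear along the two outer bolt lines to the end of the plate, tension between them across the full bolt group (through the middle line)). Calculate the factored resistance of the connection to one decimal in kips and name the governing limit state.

99.5 kips (net-section rupture governs)

Bolt shear: A_b = π(0.75)²/4 = 0.44179 in². φR_n = 0.75 × 84 × 0.44179 × 6 × 1 = 167.0 kips.
Bearing (0.3125 in plate, F_u = 70 ksi): end bolts L_c = 1.5625 − 0.8125/2 = 1.15625, R_n = min(1.2×1.15625×0.3125×70, 2.4×0.75×0.3125×70) = 30.352 kips/bolt; interior L_c = 2.625 − 0.8125 = 1.8125, R_n = 39.375 kips/bolt. φR_n = 0.75 × (3×30.352 + 3×39.375) = 156.9 kips.
Tension rupture (net): A_n = (8.6875 − 3×0.875)×0.3125 = 1.8945 in² (U = 1.0, A_e = A_n). φR_n = 0.75 × 70 × 1.8945 = 99.5 kips.
Block shear: shear path 2×[1.5625+1×2.625] = 2×4.1875 in, A_gv = 2.6172, A_nv = 2×(4.1875 − 1.5×0.875)×0.3125 = 1.7969 in²; tension across gage: (5.75 − 2×0.875)×0.3125 = 1.25 in². R_n = min(0.6×70×1.7969, 0.6×50×2.6172) + 1.0×70×1.25 = min(75.47, 78.516) + 87.5 = 162.97 kips. φR_n = 0.75 × 162.97 = 122.2 kips.
Governing: min(167.0, 156.9, 99.5, 122.2) = 99.5 kips → net-section rupture.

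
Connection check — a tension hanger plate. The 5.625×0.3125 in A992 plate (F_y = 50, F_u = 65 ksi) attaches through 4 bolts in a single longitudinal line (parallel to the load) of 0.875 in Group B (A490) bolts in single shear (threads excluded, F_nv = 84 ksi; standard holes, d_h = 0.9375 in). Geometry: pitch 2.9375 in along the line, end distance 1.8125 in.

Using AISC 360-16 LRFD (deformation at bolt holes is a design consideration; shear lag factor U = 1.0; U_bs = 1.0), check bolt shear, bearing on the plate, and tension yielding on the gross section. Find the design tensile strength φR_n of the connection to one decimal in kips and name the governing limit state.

79.1 kips (gross-section yield governs)

Bolt shear: A_b = π(0.875)²/4 = 0.60132 in². φR_n = 0.75 × 84 × 0.60132 × 4 × 1 = 151.5 kips.
Bearing (0.3125 in plate, F_u = 65 ksi): end bolts L_c = 1.8125 − 0.9375/2 = 1.34375, R_n = min(1.2×1.34375×0.3125×65, 2.4×0.875×0.3125×65) = 32.754 kips/bolt; interior L_c = 2.9375 − 0.9375 = 2, R_n = 42.656 kips/bolt. φR_n = 0.75 × (1×32.754 + 3×42.656) = 120.5 kips.
Tension yield (gross): A_g = 5.625×0.3125 = 1.7578 in². φR_n = 0.90 × 50 × 1.7578 = 79.1 kips.
Governing: min(151.5, 120.5, 79.1) = 79.1 kips → gross-section yield.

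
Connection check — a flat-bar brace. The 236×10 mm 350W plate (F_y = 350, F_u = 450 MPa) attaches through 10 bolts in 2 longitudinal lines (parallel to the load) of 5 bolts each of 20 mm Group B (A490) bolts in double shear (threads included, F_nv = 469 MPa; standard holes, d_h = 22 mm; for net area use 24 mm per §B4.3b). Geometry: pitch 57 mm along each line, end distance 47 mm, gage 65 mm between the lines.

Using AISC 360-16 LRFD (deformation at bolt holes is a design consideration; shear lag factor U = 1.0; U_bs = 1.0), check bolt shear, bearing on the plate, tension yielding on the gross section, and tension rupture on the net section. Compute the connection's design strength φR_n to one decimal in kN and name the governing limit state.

634.5 kN (net-section rupture governs)

Bolt shear: A_b = π(20)²/4 = 314.16 mm². φR_n = 0.75 × 469 × 314.16 × 10 × 2 = 2210.1 kN.
Bearing (10 mm plate, F_u = 450 MPa): end bolts L_c = 47 − 22/2 = 36, R_n = min(1.2×36×10×450, 2.4×20×10×450) = 194.4 kN/bolt; interior L_c = 57 − 22 = 35, R_n = 189 kN/bolt. φR_n = 0.75 × (2×194.4 + 8×189) = 1425.6 kN.
Tension yield (gross): A_g = 236×10 = 2360 mm². φR_n = 0.90 × 350 × 2360 = 743.4 kN.
Tension rupture (net): A_n = (236 − 2×24)×10 = 1880 mm² (U = 1.0, A_e = A_n). φR_n = 0.75 × 450 × 1880 = 634.5 kN.
Governing: min(2210.1, 1425.6, 743.4, 634.5) = 634.5 kN → net-section rupture.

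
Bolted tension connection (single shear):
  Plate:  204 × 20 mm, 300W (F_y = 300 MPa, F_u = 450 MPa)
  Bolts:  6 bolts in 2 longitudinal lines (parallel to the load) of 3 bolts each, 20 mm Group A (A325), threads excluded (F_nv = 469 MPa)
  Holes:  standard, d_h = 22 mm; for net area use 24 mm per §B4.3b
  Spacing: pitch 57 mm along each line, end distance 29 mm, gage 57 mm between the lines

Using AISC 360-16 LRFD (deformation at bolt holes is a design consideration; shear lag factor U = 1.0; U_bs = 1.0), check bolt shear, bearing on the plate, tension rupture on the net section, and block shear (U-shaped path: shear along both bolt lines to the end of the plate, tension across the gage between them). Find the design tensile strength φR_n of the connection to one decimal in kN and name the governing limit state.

663.0 kN (bolt shear governs)

Bolt shear: A_b = π(20)²/4 = 314.16 mm². φR_n = 0.75 × 469 × 314.16 × 6 × 1 = 663.0 kN.
Bearing (20 mm plate, F_u = 450 MPa): end bolts L_c = 29 − 22/2 = 18, R_n = min(1.2×18×20×450, 2.4×20×20×450) = 194.4 kN/bolt; interior L_c = 57 − 22 = 35, R_n = 378 kN/bolt. φR_n = 0.75 × (2×194.4 + 4×378) = 1425.6 kN.
Tension rupture (net): A_n = (204 − 2×24)×20 = 3120 mm² (U = 1.0, A_e = A_n). φR_n = 0.75 × 450 × 3120 = 1053.0 kN.
Block shear: shear path 2×[29+2×57] = 2×143 mm, A_gv = 5720, A_nv = 2×(143 − 2.5×24)×20 = 3320 mm²; tension across gage: (57 − 1×24)×20 = 660 mm². R_n = min(0.6×450×3320, 0.6×300×5720) + 1.0×450×660 = min(896.4, 1029.6) + 297 = 1193.4 kN. φR_n = 0.75 × 1193.4 = 895.1 kN.
Governing: min(663.0, 1425.6, 1053.0, 895.1) = 663.0 kN → bolt shear.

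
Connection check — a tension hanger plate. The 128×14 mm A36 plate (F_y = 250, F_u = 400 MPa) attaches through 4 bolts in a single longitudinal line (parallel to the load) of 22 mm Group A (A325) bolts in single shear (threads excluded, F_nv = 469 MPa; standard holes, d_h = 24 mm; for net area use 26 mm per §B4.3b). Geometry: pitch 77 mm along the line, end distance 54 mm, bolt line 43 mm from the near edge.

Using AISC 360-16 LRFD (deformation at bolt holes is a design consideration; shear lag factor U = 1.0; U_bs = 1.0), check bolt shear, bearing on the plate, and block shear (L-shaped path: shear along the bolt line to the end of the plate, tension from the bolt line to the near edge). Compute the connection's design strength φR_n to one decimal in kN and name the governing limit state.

Bolt shear: A_b = π(22)²/4 = 380.13 mm². φR_n = 0.75 × 469 × 380.13 × 4 × 1 = 534.8 kN.
Bearing (14 mm plate, F_u = 400 MPa): end bolts L_c = 54 − 24/2 = 42, R_n = min(1.2×42×14×400, 2.4×22×14×400) = 282.24 kN/bolt; interior L_c = 77 − 24 = 53, R_n = 295.68 kN/bolt. φR_n = 0.75 × (1×282.24 + 3×295.68) = 877.0 kN.
Block shear: shear path 1×[54+3×77] = 1×285 mm, A_gv = 3990, A_nv = 1×(285 − 3.5×26)×14 = 2716 mm²; tension to near edge: (43 − 0.5×26)×14 = 420 mm². R_n = min(0.6×400×2716, 0.6×250×3990) + 1.0×400×420 = min(651.84, 598.5) + 168 = 766.5 kN. φR_n = 0.75 × 766.5 = 574.9 kN.
Governing: min(534.8, 877.0, 574.9) = 534.8 kN → bolt shear.

534.8 kN (bolt shear governs)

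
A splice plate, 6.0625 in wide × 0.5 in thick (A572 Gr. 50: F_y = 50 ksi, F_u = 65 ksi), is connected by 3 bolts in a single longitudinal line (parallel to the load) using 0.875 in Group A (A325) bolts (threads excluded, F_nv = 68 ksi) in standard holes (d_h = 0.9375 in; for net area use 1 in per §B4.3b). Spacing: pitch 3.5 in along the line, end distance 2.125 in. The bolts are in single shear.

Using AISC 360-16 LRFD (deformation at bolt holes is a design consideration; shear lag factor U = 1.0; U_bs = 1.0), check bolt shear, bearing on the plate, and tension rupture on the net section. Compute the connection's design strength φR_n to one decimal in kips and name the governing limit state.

Bolt shear: A_b = π(0.875)²/4 = 0.60132 in². φR_n = 0.75 × 68 × 0.60132 × 3 × 1 = 92.0 kips.
Bearing (0.5 in plate, F_u = 65 ksi): end bolts L_c = 2.125 − 0.9375/2 = 1.65625, R_n = min(1.2×1.65625×0.5×65, 2.4×0.875×0.5×65) = 64.594 kips/bolt; interior L_c = 3.5 − 0.9375 = 2.5625, R_n = 68.25 kips/bolt. φR_n = 0.75 × (1×64.594 + 2×68.25) = 150.8 kips.
Tension rupture (net): A_n = (6.0625 − 1×1)×0.5 = 2.5313 in² (U = 1.0, A_e = A_n). φR_n = 0.75 × 65 × 2.5313 = 123.4 kips.
Governing: min(92.0, 150.8, 123.4) = 92.0 kips → bolt shear.

92.0 kips (bolt shear governs)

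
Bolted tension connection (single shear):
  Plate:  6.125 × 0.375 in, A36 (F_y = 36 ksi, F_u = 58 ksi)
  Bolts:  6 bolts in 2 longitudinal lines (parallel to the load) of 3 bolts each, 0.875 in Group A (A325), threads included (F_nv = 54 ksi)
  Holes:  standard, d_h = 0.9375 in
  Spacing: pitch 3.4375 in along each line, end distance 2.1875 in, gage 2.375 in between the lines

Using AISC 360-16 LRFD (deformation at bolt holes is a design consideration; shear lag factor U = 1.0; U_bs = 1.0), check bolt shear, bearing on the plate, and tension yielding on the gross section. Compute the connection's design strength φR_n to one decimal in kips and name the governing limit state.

74.4 kips (gross-section yield governs)

Bolt shear: A_b = π(0.875)²/4 = 0.60132 in². φR_n = 0.75 × 54 × 0.60132 × 6 × 1 = 146.1 kips.
Bearing (0.375 in plate, F_u = 58 ksi): end bolts L_c = 2.1875 − 0.9375/2 = 1.71875, R_n = min(1.2×1.71875×0.375×58, 2.4×0.875×0.375×58) = 44.859 kips/bolt; interior L_c = 3.4375 − 0.9375 = 2.5, R_n = 45.675 kips/bolt. φR_n = 0.75 × (2×44.859 + 4×45.675) = 204.3 kips.
Tension yield (gross): A_g = 6.125×0.375 = 2.2969 in². φR_n = 0.90 × 36 × 2.2969 = 74.4 kips.
Governing: min(146.1, 204.3, 74.4) = 74.4 kips → gross-section yield.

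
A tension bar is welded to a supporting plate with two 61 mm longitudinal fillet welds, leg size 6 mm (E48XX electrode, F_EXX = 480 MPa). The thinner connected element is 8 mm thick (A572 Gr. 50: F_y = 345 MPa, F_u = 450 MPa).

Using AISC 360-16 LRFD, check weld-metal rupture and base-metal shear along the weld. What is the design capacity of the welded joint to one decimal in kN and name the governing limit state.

Weld metal: throat = 0.707×6 = 4.242 mm, L = 2×61 = 122 mm. φR_n = 0.75 × 0.6 × 480 × 4.242 × 122 = 111.8 kN.
Base metal shear (8 mm plate): yield φR_n = 1.0×0.6×345×8×122 = 202.0 kN; rupture φR_n = 0.75×0.6×450×8×122 = 197.6 kN; take 197.6 kN (rupture).
Governing: min(111.8, 197.6) = 111.8 kN → weld metal.

111.8 kN (weld metal governs)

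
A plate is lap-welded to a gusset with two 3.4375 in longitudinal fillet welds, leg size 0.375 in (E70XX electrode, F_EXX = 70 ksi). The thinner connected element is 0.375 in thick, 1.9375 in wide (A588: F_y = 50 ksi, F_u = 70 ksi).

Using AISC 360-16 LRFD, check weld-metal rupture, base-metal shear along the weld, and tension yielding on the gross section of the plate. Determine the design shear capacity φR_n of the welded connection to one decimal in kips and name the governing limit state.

Weld metal: throat = 0.707×0.375 = 0.26513 in, L = 2×3.4375 = 6.875 in. φR_n = 0.75 × 0.6 × 70 × 0.26513 × 6.875 = 57.4 kips.
Base metal shear (0.375 in plate): yield φR_n = 1.0×0.6×50×0.375×6.875 = 77.3 kips; rupture φR_n = 0.75×0.6×70×0.375×6.875 = 81.2 kips; take 77.3 kips (yield).
Tension yield (gross): A_g = 1.9375×0.375 = 0.72656 in². φR_n = 0.90 × 50 × 0.72656 = 32.7 kips.
Governing: min(57.4, 77.3, 32.7) = 32.7 kips → gross-section yield.

32.7 kips (gross-section yield governs)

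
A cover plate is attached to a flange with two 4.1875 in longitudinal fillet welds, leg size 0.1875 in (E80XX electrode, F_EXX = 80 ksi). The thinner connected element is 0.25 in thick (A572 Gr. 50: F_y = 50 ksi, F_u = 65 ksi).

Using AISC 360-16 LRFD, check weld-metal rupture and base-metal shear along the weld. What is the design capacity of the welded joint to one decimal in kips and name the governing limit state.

Weld metal: throat = 0.707×0.1875 = 0.13256 in, L = 2×4.1875 = 8.375 in. φR_n = 0.75 × 0.6 × 80 × 0.13256 × 8.375 = 40.0 kips.
Base metal shear (0.25 in plate): yield φR_n = 1.0×0.6×50×0.25×8.375 = 62.8 kips; rupture φR_n = 0.75×0.6×65×0.25×8.375 = 61.2 kips; take 61.2 kips (rupture).
Governing: min(40.0, 61.2) = 40.0 kips → weld metal.

40.0 kips (weld metal governs)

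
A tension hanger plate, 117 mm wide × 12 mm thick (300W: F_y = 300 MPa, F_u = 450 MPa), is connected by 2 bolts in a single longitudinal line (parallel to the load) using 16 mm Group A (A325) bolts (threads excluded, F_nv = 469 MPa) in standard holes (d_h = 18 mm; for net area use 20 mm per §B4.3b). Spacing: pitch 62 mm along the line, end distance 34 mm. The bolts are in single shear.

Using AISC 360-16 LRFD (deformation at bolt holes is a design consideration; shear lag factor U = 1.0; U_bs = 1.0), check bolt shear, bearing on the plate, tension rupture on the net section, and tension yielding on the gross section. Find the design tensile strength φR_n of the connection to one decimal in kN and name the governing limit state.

141.4 kN (bolt shear governs)

Bolt shear: A_b = π(16)²/4 = 201.06 mm². φR_n = 0.75 × 469 × 201.06 × 2 × 1 = 141.4 kN.
Bearing (12 mm plate, F_u = 450 MPa): end bolts L_c = 34 − 18/2 = 25, R_n = min(1.2×25×12×450, 2.4×16×12×450) = 162 kN/bolt; interior L_c = 62 − 18 = 44, R_n = 207.36 kN/bolt. φR_n = 0.75 × (1×162 + 1×207.36) = 277.0 kN.
Tension rupture (net): A_n = (117 − 1×20)×12 = 1164 mm² (U = 1.0, A_e = A_n). φR_n = 0.75 × 450 × 1164 = 392.9 kN.
Tension yield (gross): A_g = 117×12 = 1404 mm². φR_n = 0.90 × 300 × 1404 = 379.1 kN.
Governing: min(141.4, 277.0, 392.9, 379.1) = 141.4 kN → bolt shear.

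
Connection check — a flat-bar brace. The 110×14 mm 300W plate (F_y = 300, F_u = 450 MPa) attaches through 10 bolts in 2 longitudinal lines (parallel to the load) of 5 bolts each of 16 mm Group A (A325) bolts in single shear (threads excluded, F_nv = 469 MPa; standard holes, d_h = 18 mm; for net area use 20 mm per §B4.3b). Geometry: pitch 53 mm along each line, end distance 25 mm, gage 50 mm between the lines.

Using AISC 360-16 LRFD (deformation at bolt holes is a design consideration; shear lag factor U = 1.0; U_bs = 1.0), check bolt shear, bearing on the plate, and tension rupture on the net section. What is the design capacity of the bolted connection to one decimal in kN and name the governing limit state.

330.8 kN (net-section rupture governs)

Bolt shear: A_b = π(16)²/4 = 201.06 mm². φR_n = 0.75 × 469 × 201.06 × 10 × 1 = 707.2 kN.
Bearing (14 mm plate, F_u = 450 MPa): end bolts L_c = 25 − 18/2 = 16, R_n = min(1.2×16×14×450, 2.4×16×14×450) = 120.96 kN/bolt; interior L_c = 53 − 18 = 35, R_n = 241.92 kN/bolt. φR_n = 0.75 × (2×120.96 + 8×241.92) = 1633.0 kN.
Tension rupture (net): A_n = (110 − 2×20)×14 = 980 mm² (U = 1.0, A_e = A_n). φR_n = 0.75 × 450 × 980 = 330.8 kN.
Governing: min(707.2, 1633.0, 330.8) = 330.8 kN → net-section rupture.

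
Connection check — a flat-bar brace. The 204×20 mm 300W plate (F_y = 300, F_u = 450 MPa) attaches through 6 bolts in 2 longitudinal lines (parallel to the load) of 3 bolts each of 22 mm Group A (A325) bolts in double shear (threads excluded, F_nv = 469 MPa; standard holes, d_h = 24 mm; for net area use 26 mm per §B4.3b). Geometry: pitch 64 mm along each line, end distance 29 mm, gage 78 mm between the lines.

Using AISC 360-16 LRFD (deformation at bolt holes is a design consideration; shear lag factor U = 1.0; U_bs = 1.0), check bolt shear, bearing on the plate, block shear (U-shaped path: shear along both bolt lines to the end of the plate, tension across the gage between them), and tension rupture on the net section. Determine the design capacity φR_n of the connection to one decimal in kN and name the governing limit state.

1026.0 kN (net-section rupture governs)

Bolt shear: A_b = π(22)²/4 = 380.13 mm². φR_n = 0.75 × 469 × 380.13 × 6 × 2 = 1604.5 kN.
Bearing (20 mm plate, F_u = 450 MPa): end bolts L_c = 29 − 24/2 = 17, R_n = min(1.2×17×20×450, 2.4×22×20×450) = 183.6 kN/bolt; interior L_c = 64 − 24 = 40, R_n = 432 kN/bolt. φR_n = 0.75 × (2×183.6 + 4×432) = 1571.4 kN.
Block shear: shear path 2×[29+2×64] = 2×157 mm, A_gv = 6280, A_nv = 2×(157 − 2.5×26)×20 = 3680 mm²; tension across gage: (78 − 1×26)×20 = 1040 mm². R_n = min(0.6×450×3680, 0.6×300×6280) + 1.0×450×1040 = min(993.6, 1130.4) + 468 = 1461.6 kN. φR_n = 0.75 × 1461.6 = 1096.2 kN.
Tension rupture (net): A_n = (204 − 2×26)×20 = 3040 mm² (U = 1.0, A_e = A_n). φR_n = 0.75 × 450 × 3040 = 1026.0 kN.
Governing: min(1604.5, 1571.4, 1096.2, 1026.0) = 1026.0 kN → net-section rupture.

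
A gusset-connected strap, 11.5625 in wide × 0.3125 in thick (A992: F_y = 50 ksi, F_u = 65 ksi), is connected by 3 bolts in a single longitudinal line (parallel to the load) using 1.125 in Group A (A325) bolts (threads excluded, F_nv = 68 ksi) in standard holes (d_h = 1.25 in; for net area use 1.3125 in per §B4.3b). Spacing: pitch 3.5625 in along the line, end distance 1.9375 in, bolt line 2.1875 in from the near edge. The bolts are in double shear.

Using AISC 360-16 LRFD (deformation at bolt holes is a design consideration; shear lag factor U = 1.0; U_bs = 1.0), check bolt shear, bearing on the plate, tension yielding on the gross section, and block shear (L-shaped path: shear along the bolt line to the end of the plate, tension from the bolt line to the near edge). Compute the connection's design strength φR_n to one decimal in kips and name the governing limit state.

76.2 kips (block shear governs)

Bolt shear: A_b = π(1.125)²/4 = 0.99402 in². φR_n = 0.75 × 68 × 0.99402 × 3 × 2 = 304.2 kips.
Bearing (0.3125 in plate, F_u = 65 ksi): end bolts L_c = 1.9375 − 1.25/2 = 1.3125, R_n = min(1.2×1.3125×0.3125×65, 2.4×1.125×0.3125×65) = 31.992 kips/bolt; interior L_c = 3.5625 − 1.25 = 2.3125, R_n = 54.844 kips/bolt. φR_n = 0.75 × (1×31.992 + 2×54.844) = 106.3 kips.
Tension yield (gross): A_g = 11.5625×0.3125 = 3.6133 in². φR_n = 0.90 × 50 × 3.6133 = 162.6 kips.
Block shear: shear path 1×[1.9375+2×3.5625] = 1×9.0625 in, A_gv = 2.832, A_nv = 1×(9.0625 − 2.5×1.3125)×0.3125 = 1.8066 in²; tension to near edge: (2.1875 − 0.5×1.3125)×0.3125 = 0.47852 in². R_n = min(0.6×65×1.8066, 0.6×50×2.832) + 1.0×65×0.47852 = min(70.457, 84.96) + 31.104 = 101.56 kips. φR_n = 0.75 × 101.56 = 76.2 kips.
Governing: min(304.2, 106.3, 162.6, 76.2) = 76.2 kips → block shear.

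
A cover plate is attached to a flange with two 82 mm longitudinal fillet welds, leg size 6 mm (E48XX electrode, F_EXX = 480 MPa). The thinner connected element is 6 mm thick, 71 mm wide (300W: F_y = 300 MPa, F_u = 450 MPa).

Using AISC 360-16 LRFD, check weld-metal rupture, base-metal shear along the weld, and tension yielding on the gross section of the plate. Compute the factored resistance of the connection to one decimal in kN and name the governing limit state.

Weld metal: throat = 0.707×6 = 4.242 mm, L = 2×82 = 164 mm. φR_n = 0.75 × 0.6 × 480 × 4.242 × 164 = 150.3 kN.
Base metal shear (6 mm plate): yield φR_n = 1.0×0.6×300×6×164 = 177.1 kN; rupture φR_n = 0.75×0.6×450×6×164 = 199.3 kN; take 177.1 kN (yield).
Tension yield (gross): A_g = 71×6 = 426 mm². φR_n = 0.90 × 300 × 426 = 115.0 kN.
Governing: min(150.3, 177.1, 115.0) = 115.0 kN → gross-section yield.

115.0 kN (gross-section yield governs)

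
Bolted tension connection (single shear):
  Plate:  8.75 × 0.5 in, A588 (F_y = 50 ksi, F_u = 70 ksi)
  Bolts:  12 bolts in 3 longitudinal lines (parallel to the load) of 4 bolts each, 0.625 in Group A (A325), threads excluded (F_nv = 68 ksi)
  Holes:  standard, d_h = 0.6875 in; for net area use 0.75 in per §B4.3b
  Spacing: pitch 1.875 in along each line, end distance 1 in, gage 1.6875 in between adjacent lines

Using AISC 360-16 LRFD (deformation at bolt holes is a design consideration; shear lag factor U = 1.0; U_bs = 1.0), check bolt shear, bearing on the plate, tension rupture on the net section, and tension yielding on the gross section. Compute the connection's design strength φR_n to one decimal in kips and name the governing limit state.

Bolt shear: A_b = π(0.625)²/4 = 0.3068 in². φR_n = 0.75 × 68 × 0.3068 × 12 × 1 = 187.8 kips.
Bearing (0.5 in plate, F_u = 70 ksi): end bolts L_c = 1 − 0.6875/2 = 0.65625, R_n = min(1.2×0.65625×0.5×70, 2.4×0.625×0.5×70) = 27.563 kips/bolt; interior L_c = 1.875 − 0.6875 = 1.1875, R_n = 49.875 kips/bolt. φR_n = 0.75 × (3×27.563 + 9×49.875) = 398.7 kips.
Tension rupture (net): A_n = (8.75 − 3×0.75)×0.5 = 3.25 in² (U = 1.0, A_e = A_n). φR_n = 0.75 × 70 × 3.25 = 170.6 kips.
Tension yield (gross): A_g = 8.75×0.5 = 4.375 in². φR_n = 0.90 × 50 × 4.375 = 196.9 kips.
Governing: min(187.8, 398.7, 170.6, 196.9) = 170.6 kips → net-section rupture.

170.6 kips (net-section rupture governs)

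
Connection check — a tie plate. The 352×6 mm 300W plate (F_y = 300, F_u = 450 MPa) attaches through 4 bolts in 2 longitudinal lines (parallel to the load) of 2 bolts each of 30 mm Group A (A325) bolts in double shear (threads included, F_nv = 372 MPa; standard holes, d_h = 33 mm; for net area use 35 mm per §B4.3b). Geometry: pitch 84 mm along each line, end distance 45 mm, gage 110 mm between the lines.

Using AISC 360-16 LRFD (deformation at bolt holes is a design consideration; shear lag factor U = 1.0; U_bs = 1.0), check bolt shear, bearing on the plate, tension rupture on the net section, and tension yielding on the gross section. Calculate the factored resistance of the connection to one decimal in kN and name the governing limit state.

Bolt shear: A_b = π(30)²/4 = 706.86 mm². φR_n = 0.75 × 372 × 706.86 × 4 × 2 = 1577.7 kN.
Bearing (6 mm plate, F_u = 450 MPa): end bolts L_c = 45 − 33/2 = 28.5, R_n = min(1.2×28.5×6×450, 2.4×30×6×450) = 92.34 kN/bolt; interior L_c = 84 − 33 = 51, R_n = 165.24 kN/bolt. φR_n = 0.75 × (2×92.34 + 2×165.24) = 386.4 kN.
Tension rupture (net): A_n = (352 − 2×35)×6 = 1692 mm² (U = 1.0, A_e = A_n). φR_n = 0.75 × 450 × 1692 = 571.1 kN.
Tension yield (gross): A_g = 352×6 = 2112 mm². φR_n = 0.90 × 300 × 2112 = 570.2 kN.
Governing: min(1577.7, 386.4, 571.1, 570.2) = 386.4 kN → bearing.

386.4 kN (bearing governs)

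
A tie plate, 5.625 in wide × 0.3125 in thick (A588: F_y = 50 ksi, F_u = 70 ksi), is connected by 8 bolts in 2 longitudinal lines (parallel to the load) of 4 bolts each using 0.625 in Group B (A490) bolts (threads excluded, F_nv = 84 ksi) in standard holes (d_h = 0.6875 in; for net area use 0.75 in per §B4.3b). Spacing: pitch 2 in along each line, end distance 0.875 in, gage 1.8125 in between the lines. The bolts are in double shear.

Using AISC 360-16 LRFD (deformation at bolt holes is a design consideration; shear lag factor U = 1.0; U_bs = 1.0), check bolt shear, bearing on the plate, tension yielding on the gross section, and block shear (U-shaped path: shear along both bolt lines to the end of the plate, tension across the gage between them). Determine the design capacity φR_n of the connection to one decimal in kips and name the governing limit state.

Bolt shear: A_b = π(0.625)²/4 = 0.3068 in². φR_n = 0.75 × 84 × 0.3068 × 8 × 2 = 309.3 kips.
Bearing (0.3125 in plate, F_u = 70 ksi): end bolts L_c = 0.875 − 0.6875/2 = 0.53125, R_n = min(1.2×0.53125×0.3125×70, 2.4×0.625×0.3125×70) = 13.945 kips/bolt; interior L_c = 2 − 0.6875 = 1.3125, R_n = 32.813 kips/bolt. φR_n = 0.75 × (2×13.945 + 6×32.813) = 168.6 kips.
Tension yield (gross): A_g = 5.625×0.3125 = 1.7578 in². φR_n = 0.90 × 50 × 1.7578 = 79.1 kips.
Block shear: shear path 2×[0.875+3×2] = 2×6.875 in, A_gv = 4.2969, A_nv = 2×(6.875 − 3.5×0.75)×0.3125 = 2.6563 in²; tension across gage: (1.8125 − 1×0.75)×0.3125 = 0.33203 in². R_n = min(0.6×70×2.6563, 0.6×50×4.2969) + 1.0×70×0.33203 = min(111.56, 128.91) + 23.242 = 134.8 kips. φR_n = 0.75 × 134.8 = 101.1 kips.
Governing: min(309.3, 168.6, 79.1, 101.1) = 79.1 kips → gross-section yield.

79.1 kips (gross-section yield governs)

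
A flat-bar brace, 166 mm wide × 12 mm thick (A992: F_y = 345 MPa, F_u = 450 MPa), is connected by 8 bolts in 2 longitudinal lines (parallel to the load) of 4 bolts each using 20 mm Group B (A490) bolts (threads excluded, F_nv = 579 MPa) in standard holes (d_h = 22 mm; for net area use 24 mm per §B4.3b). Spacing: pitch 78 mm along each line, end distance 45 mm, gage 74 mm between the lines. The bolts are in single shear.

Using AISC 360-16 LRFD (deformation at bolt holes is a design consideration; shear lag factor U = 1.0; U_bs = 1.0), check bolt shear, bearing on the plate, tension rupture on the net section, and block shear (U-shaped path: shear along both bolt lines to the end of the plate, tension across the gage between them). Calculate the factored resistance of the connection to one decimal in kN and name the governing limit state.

Bolt shear: A_b = π(20)²/4 = 314.16 mm². φR_n = 0.75 × 579 × 314.16 × 8 × 1 = 1091.4 kN.
Bearing (12 mm plate, F_u = 450 MPa): end bolts L_c = 45 − 22/2 = 34, R_n = min(1.2×34×12×450, 2.4×20×12×450) = 220.32 kN/bolt; interior L_c = 78 − 22 = 56, R_n = 259.2 kN/bolt. φR_n = 0.75 × (2×220.32 + 6×259.2) = 1496.9 kN.
Tension rupture (net): A_n = (166 − 2×24)×12 = 1416 mm² (U = 1.0, A_e = A_n). φR_n = 0.75 × 450 × 1416 = 477.9 kN.
Block shear: shear path 2×[45+3×78] = 2×279 mm, A_gv = 6696, A_nv = 2×(279 − 3.5×24)×12 = 4680 mm²; tension across gage: (74 − 1×24)×12 = 600 mm². R_n = min(0.6×450×4680, 0.6×345×6696) + 1.0×450×600 = min(1263.6, 1386.1) + 270 = 1533.6 kN. φR_n = 0.75 × 1533.6 = 1150.2 kN.
Governing: min(1091.4, 1496.9, 477.9, 1150.2) = 477.9 kN → net-section rupture.

477.9 kN (net-section rupture governs)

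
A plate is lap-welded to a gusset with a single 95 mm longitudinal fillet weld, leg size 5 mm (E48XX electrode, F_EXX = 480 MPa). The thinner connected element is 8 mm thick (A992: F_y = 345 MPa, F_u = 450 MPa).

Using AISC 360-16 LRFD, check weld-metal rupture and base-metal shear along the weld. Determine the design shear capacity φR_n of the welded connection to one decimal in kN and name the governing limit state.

Weld metal: throat = 0.707×5 = 3.535 mm, L = 95 mm. φR_n = 0.75 × 0.6 × 480 × 3.535 × 95 = 72.5 kN.
Base metal shear (8 mm plate): yield φR_n = 1.0×0.6×345×8×95 = 157.3 kN; rupture φR_n = 0.75×0.6×450×8×95 = 153.9 kN; take 153.9 kN (rupture).
Governing: min(72.5, 153.9) = 72.5 kN → weld metal.

72.5 kN (weld metal governs)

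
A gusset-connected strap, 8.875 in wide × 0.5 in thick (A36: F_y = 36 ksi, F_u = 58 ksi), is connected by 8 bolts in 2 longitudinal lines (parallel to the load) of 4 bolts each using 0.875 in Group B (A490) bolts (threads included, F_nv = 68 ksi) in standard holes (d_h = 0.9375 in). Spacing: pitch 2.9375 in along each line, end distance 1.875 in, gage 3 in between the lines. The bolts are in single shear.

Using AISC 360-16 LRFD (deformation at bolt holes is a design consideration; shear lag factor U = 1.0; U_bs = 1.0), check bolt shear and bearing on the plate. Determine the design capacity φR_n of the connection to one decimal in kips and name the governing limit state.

245.3 kips (bolt shear governs)

Bolt shear: A_b = π(0.875)²/4 = 0.60132 in². φR_n = 0.75 × 68 × 0.60132 × 8 × 1 = 245.3 kips.
Bearing (0.5 in plate, F_u = 58 ksi): end bolts L_c = 1.875 − 0.9375/2 = 1.40625, R_n = min(1.2×1.40625×0.5×58, 2.4×0.875×0.5×58) = 48.938 kips/bolt; interior L_c = 2.9375 − 0.9375 = 2, R_n = 60.9 kips/bolt. φR_n = 0.75 × (2×48.938 + 6×60.9) = 347.5 kips.
Governing: min(245.3, 347.5) = 245.3 kips → bolt shear.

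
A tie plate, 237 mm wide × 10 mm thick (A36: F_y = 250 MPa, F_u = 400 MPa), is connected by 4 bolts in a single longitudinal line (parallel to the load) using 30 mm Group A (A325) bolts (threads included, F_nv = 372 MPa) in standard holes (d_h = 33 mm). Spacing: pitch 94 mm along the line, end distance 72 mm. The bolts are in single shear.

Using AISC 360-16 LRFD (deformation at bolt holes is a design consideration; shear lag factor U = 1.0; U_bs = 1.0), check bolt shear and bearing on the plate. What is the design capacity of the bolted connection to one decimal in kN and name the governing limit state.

788.9 kN (bolt shear governs)

Bolt shear: A_b = π(30)²/4 = 706.86 mm². φR_n = 0.75 × 372 × 706.86 × 4 × 1 = 788.9 kN.
Bearing (10 mm plate, F_u = 400 MPa): end bolts L_c = 72 − 33/2 = 55.5, R_n = min(1.2×55.5×10×400, 2.4×30×10×400) = 266.4 kN/bolt; interior L_c = 94 − 33 = 61, R_n = 288 kN/bolt. φR_n = 0.75 × (1×266.4 + 3×288) = 847.8 kN.
Governing: min(788.9, 847.8) = 788.9 kN → bolt shear.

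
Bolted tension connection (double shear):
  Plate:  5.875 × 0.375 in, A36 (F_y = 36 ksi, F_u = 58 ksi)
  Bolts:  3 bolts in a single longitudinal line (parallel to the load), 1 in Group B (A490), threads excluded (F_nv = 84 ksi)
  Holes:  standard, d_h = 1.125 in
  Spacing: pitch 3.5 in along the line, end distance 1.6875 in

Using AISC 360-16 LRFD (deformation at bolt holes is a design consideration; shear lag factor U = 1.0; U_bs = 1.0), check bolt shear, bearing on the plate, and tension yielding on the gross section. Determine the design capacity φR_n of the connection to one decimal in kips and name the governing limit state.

Bolt shear: A_b = π(1)²/4 = 0.7854 in². φR_n = 0.75 × 84 × 0.7854 × 3 × 2 = 296.9 kips.
Bearing (0.375 in plate, F_u = 58 ksi): end bolts L_c = 1.6875 − 1.125/2 = 1.125, R_n = min(1.2×1.125×0.375×58, 2.4×1×0.375×58) = 29.363 kips/bolt; interior L_c = 3.5 − 1.125 = 2.375, R_n = 52.2 kips/bolt. φR_n = 0.75 × (1×29.363 + 2×52.2) = 100.3 kips.
Tension yield (gross): A_g = 5.875×0.375 = 2.2031 in². φR_n = 0.90 × 36 × 2.2031 = 71.4 kips.
Governing: min(296.9, 100.3, 71.4) = 71.4 kips → gross-section yield.

71.4 kips (gross-section yield governs)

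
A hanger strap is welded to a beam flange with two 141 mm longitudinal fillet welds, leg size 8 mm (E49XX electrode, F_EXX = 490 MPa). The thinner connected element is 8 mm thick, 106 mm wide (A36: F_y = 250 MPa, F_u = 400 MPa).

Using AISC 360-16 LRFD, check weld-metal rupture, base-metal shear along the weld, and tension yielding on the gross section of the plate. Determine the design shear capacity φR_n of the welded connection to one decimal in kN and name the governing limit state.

190.8 kN (gross-section yield governs)

Weld metal: throat = 0.707×8 = 5.656 mm, L = 2×141 = 282 mm. φR_n = 0.75 × 0.6 × 490 × 5.656 × 282 = 351.7 kN.
Base metal shear (8 mm plate): yield φR_n = 1.0×0.6×250×8×282 = 338.4 kN; rupture φR_n = 0.75×0.6×400×8×282 = 406.1 kN; take 338.4 kN (yield).
Tension yield (gross): A_g = 106×8 = 848 mm². φR_n = 0.90 × 250 × 848 = 190.8 kN.
Governing: min(351.7, 338.4, 190.8) = 190.8 kN → gross-section yield.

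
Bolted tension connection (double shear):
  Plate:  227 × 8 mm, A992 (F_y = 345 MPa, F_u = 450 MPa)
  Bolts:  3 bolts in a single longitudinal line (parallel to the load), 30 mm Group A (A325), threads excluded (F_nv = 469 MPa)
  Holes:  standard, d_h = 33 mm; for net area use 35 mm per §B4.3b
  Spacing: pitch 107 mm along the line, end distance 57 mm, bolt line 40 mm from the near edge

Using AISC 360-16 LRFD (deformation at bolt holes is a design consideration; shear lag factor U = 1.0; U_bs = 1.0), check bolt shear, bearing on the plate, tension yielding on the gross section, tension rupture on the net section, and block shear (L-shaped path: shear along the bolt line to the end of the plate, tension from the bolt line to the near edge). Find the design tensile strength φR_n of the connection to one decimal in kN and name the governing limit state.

358.0 kN (block shear governs)

Bolt shear: A_b = π(30)²/4 = 706.86 mm². φR_n = 0.75 × 469 × 706.86 × 3 × 2 = 1491.8 kN.
Bearing (8 mm plate, F_u = 450 MPa): end bolts L_c = 57 − 33/2 = 40.5, R_n = min(1.2×40.5×8×450, 2.4×30×8×450) = 174.96 kN/bolt; interior L_c = 107 − 33 = 74, R_n = 259.2 kN/bolt. φR_n = 0.75 × (1×174.96 + 2×259.2) = 520.0 kN.
Tension yield (gross): A_g = 227×8 = 1816 mm². φR_n = 0.90 × 345 × 1816 = 563.9 kN.
Tension rupture (net): A_n = (227 − 1×35)×8 = 1536 mm² (U = 1.0, A_e = A_n). φR_n = 0.75 × 450 × 1536 = 518.4 kN.
Block shear: shear path 1×[57+2×107] = 1×271 mm, A_gv = 2168, A_nv = 1×(271 − 2.5×35)×8 = 1468 mm²; tension to near edge: (40 − 0.5×35)×8 = 180 mm². R_n = min(0.6×450×1468, 0.6×345×2168) + 1.0×450×180 = min(396.36, 448.78) + 81 = 477.36 kN. φR_n = 0.75 × 477.36 = 358.0 kN.
Governing: min(1491.8, 520.0, 563.9, 518.4, 358.0) = 358.0 kN → block shear.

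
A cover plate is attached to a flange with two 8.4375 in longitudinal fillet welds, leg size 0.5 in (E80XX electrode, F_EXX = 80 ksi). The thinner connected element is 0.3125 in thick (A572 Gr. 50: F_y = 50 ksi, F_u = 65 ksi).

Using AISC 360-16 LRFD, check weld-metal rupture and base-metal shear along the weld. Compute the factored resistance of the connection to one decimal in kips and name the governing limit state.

154.2 kips (base-metal shear governs)

Weld metal: throat = 0.707×0.5 = 0.3535 in, L = 2×8.4375 = 16.875 in. φR_n = 0.75 × 0.6 × 80 × 0.3535 × 16.875 = 214.8 kips.
Base metal shear (0.3125 in plate): yield φR_n = 1.0×0.6×50×0.3125×16.875 = 158.2 kips; rupture φR_n = 0.75×0.6×65×0.3125×16.875 = 154.2 kips; take 154.2 kips (rupture).
Governing: min(214.8, 154.2) = 154.2 kips → base-metal shear.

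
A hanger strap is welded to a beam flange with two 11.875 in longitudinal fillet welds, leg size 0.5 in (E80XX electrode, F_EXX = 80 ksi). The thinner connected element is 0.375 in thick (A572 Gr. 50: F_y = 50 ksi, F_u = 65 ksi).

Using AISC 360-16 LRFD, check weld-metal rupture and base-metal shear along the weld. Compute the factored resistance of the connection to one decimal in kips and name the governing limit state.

260.5 kips (base-metal shear governs)

Weld metal: throat = 0.707×0.5 = 0.3535 in, L = 2×11.875 = 23.75 in. φR_n = 0.75 × 0.6 × 80 × 0.3535 × 23.75 = 302.2 kips.
Base metal shear (0.375 in plate): yield φR_n = 1.0×0.6×50×0.375×23.75 = 267.2 kips; rupture φR_n = 0.75×0.6×65×0.375×23.75 = 260.5 kips; take 260.5 kips (rupture).
Governing: min(302.2, 260.5) = 260.5 kips → base-metal shear.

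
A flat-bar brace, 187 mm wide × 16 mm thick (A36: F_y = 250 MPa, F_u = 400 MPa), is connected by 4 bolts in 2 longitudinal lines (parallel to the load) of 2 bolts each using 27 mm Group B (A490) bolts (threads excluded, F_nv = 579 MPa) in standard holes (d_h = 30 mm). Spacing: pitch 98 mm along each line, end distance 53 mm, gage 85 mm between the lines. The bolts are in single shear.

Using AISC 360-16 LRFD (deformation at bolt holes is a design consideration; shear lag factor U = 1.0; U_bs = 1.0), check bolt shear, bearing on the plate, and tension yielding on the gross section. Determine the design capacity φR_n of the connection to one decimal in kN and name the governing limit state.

Bolt shear: A_b = π(27)²/4 = 572.56 mm². φR_n = 0.75 × 579 × 572.56 × 4 × 1 = 994.5 kN.
Bearing (16 mm plate, F_u = 400 MPa): end bolts L_c = 53 − 30/2 = 38, R_n = min(1.2×38×16×400, 2.4×27×16×400) = 291.84 kN/bolt; interior L_c = 98 − 30 = 68, R_n = 414.72 kN/bolt. φR_n = 0.75 × (2×291.84 + 2×414.72) = 1059.8 kN.
Tension yield (gross): A_g = 187×16 = 2992 mm². φR_n = 0.90 × 250 × 2992 = 673.2 kN.
Governing: min(994.5, 1059.8, 673.2) = 673.2 kN → gross-section yield.

673.2 kN (gross-section yield governs)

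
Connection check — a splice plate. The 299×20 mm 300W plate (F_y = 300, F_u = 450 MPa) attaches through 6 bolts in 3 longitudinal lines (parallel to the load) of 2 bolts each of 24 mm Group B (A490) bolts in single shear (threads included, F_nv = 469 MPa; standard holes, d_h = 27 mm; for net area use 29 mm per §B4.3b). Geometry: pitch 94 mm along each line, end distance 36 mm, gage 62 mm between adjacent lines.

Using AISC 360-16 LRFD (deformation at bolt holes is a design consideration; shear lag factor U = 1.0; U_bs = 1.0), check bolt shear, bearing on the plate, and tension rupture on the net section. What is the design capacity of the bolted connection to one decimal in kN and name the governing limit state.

Bolt shear: A_b = π(24)²/4 = 452.39 mm². φR_n = 0.75 × 469 × 452.39 × 6 × 1 = 954.8 kN.
Bearing (20 mm plate, F_u = 450 MPa): end bolts L_c = 36 − 27/2 = 22.5, R_n = min(1.2×22.5×20×450, 2.4×24×20×450) = 243 kN/bolt; interior L_c = 94 − 27 = 67, R_n = 518.4 kN/bolt. φR_n = 0.75 × (3×243 + 3×518.4) = 1713.2 kN.
Tension rupture (net): A_n = (299 − 3×29)×20 = 4240 mm² (U = 1.0, A_e = A_n). φR_n = 0.75 × 450 × 4240 = 1431.0 kN.
Governing: min(954.8, 1713.2, 1431.0) = 954.8 kN → bolt shear.

954.8 kN (bolt shear governs)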